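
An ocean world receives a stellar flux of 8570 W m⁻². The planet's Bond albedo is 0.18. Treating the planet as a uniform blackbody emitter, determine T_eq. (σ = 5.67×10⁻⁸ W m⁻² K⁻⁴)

Energy balance: absorbed = emitted ⇒ πR²·S(1−A) = 4πR²·σT_eq⁴, so T_eq⁴ = S(1−A)/(4σ).
T_eq = [8570 × 0.82 / (4 × 5.67×10⁻⁸)]^(1/4) = (3.10×10¹⁰)^(1/4) = 420 K.

T_eq ≈ 420 K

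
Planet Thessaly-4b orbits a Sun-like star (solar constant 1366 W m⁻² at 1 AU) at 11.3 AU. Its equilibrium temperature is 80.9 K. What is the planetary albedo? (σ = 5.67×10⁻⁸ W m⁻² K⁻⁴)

Flux at 11.3 AU: S = 1366/11.3² = 10.7 W m⁻².
From T_eq⁴ = S(1−A)/(4σ): 1−A = 4σT_eq⁴/S.
1−A = 4 × 5.67×10⁻⁸ × (80.9)⁴ / 10.7 = 0.908.

A ≈ 0.09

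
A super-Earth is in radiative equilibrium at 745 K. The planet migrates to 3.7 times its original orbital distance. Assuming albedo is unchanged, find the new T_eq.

T_eq ∝ L^(1/4) · d^(−1/2).
T′ = 745 / 3.7^(1/2) = 387 K.

T_eq ≈ 387 K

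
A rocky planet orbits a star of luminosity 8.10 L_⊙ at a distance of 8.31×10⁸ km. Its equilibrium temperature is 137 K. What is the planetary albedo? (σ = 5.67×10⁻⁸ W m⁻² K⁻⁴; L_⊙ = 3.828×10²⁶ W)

d = 8.31×10⁸ km = 8.31×10¹¹ m.
L = 8.10 × 3.828×10²⁶ = 3.10×10²⁷ W.
Flux: S = L/(4πd²) = 3.10×10²⁷/(4π×(8.31×10¹¹)²) = 357 W m⁻².
From T_eq⁴ = S(1−A)/(4σ): 1−A = 4σT_eq⁴/S.
1−A = 4 × 5.67×10⁻⁸ × (137)⁴ / 357 = 0.224.

A ≈ 0.78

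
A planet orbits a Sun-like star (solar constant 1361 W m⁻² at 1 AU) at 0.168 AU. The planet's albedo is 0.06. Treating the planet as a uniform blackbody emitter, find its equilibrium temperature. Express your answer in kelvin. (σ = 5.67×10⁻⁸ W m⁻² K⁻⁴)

Flux at 0.168 AU: S = 1361/0.168² = 4.82×10⁴ W m⁻².
Energy balance: absorbed = emitted ⇒ πR²·S(1−A) = 4πR²·σT_eq⁴, so T_eq⁴ = S(1−A)/(4σ).
T_eq = [4.82×10⁴ × 0.94 / (4 × 5.67×10⁻⁸)]^(1/4) = (2.00×10¹¹)^(1/4) = 669 K.

T_eq ≈ 669 K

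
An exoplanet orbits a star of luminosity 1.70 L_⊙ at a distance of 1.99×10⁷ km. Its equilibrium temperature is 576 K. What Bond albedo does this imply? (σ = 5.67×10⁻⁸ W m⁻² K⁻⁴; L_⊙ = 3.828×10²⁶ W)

d = 1.99×10⁷ km = 1.99×10¹⁰ m.
L = 1.70 × 3.828×10²⁶ = 6.51×10²⁶ W.
Flux: S = L/(4πd²) = 6.51×10²⁶/(4π×(1.99×10¹⁰)²) = 1.31×10⁵ W m⁻².
From T_eq⁴ = S(1−A)/(4σ): 1−A = 4σT_eq⁴/S.
1−A = 4 × 5.67×10⁻⁸ × (576)⁴ / 1.31×10⁵ = 0.191.

A ≈ 0.81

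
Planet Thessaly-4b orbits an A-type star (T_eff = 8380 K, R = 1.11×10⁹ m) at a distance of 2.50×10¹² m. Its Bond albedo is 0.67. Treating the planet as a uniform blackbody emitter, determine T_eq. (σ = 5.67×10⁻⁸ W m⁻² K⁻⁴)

T_eq ≈ 94.6 K

L = 4πR_⋆²σT_⋆⁴ = 4π(1.11×10⁹)² × 5.67×10⁻⁸ × (8380)⁴ = 4.33×10²⁷ W.
S = L/(4πd²) = 55.1 W m⁻².
Energy balance: absorbed = emitted ⇒ πR²·S(1−A) = 4πR²·σT_eq⁴, so T_eq⁴ = S(1−A)/(4σ).
T_eq = [55.1 × 0.33 / (4 × 5.67×10⁻⁸)]^(1/4) = (8.02×10⁷)^(1/4) = 94.6 K.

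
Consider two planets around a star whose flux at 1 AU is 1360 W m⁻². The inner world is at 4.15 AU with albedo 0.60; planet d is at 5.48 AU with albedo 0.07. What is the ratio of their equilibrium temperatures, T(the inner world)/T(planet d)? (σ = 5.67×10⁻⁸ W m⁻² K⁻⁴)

T_eq = [S₀(1−A)/(4σd²)]^(1/4), so T ∝ (1−A)^(1/4) / √d.
T₁ = [1360×0.40/(4×5.67×10⁻⁸×4.15²)]^(1/4) = 108.63 K.
T₂ = [1360×0.93/(4×5.67×10⁻⁸×5.48²)]^(1/4) = 116.74 K.

T₁/T₂ ≈ 0.931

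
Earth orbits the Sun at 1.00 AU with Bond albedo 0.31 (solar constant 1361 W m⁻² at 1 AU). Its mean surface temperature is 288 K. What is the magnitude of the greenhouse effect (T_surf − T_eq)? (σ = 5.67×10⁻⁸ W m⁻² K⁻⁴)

S = 1361/1.00² = 1361 W m⁻².
T_eq = [S(1−A)/(4σ)]^(1/4) = [1361×0.69/(4×5.67×10⁻⁸)]^(1/4) = 253.7 K.
ΔT = T_surf − T_eq = 288 − 253.7.

ΔT ≈ 34.3 K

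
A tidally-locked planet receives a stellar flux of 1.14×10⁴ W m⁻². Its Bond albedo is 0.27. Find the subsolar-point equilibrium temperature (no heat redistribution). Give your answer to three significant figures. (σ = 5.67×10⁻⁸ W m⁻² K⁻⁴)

At the subsolar point the surface absorbs S(1−A) and emits σT⁴ per unit area — no factor of 4, since only the local patch is in balance.
T = [1.14×10⁴ × 0.73 / 5.67×10⁻⁸]^(1/4) = (1.47×10¹¹)^(1/4) = 619 K.

T_ss ≈ 619 K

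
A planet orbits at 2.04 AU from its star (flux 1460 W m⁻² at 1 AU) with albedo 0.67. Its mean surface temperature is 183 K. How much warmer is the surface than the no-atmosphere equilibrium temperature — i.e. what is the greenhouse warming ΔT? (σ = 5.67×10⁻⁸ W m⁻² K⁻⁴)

ΔT ≈ 32.7 K

S = 1460/2.04² = 350.8 W m⁻².
T_eq = [S(1−A)/(4σ)]^(1/4) = [350.8×0.33/(4×5.67×10⁻⁸)]^(1/4) = 150.3 K.
ΔT = T_surf − T_eq = 183 − 150.3.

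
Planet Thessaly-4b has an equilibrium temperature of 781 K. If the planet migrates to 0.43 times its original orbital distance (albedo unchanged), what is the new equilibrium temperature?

T_eq ∝ L^(1/4) · d^(−1/2).
T′ = 781 / 0.43^(1/2) = 1190 K.

T_eq ≈ 1190 K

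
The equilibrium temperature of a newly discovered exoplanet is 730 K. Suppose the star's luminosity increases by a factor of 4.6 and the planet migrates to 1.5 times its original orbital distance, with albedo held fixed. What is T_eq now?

T_eq ≈ 873 K

T_eq ∝ L^(1/4) · d^(−1/2).
T′ = 730 × 4.6^(1/4) / 1.5^(1/2) = 873 K.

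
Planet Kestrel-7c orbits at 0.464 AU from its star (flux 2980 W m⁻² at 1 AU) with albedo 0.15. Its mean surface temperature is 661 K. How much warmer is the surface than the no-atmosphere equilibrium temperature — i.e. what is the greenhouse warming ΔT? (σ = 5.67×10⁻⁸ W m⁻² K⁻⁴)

S = 2980/0.464² = 1.384×10⁴ W m⁻².
T_eq = [S(1−A)/(4σ)]^(1/4) = [1.384×10⁴×0.85/(4×5.67×10⁻⁸)]^(1/4) = 477.2 K.
ΔT = T_surf − T_eq = 661 − 477.2.

ΔT ≈ 183.8 K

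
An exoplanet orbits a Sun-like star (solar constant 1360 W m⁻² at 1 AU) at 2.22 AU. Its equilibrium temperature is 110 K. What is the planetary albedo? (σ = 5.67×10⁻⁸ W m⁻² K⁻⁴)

A ≈ 0.88

Flux at 2.22 AU: S = 1360/2.22² = 276 W m⁻².
From T_eq⁴ = S(1−A)/(4σ): 1−A = 4σT_eq⁴/S.
1−A = 4 × 5.67×10⁻⁸ × (110)⁴ / 276 = 0.120.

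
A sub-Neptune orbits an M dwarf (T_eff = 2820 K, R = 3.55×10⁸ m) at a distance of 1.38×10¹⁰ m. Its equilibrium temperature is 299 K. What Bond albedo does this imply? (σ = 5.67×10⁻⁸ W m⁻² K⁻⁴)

L = 4πR_⋆²σT_⋆⁴ = 4π(3.55×10⁸)² × 5.67×10⁻⁸ × (2820)⁴ = 5.68×10²⁴ W.
S = L/(4πd²) = 2370 W m⁻².
From T_eq⁴ = S(1−A)/(4σ): 1−A = 4σT_eq⁴/S.
1−A = 4 × 5.67×10⁻⁸ × (299)⁴ / 2370 = 0.764.

A ≈ 0.24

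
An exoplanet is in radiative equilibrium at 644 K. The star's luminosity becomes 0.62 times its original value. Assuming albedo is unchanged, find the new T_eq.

T_eq ∝ L^(1/4) · d^(−1/2).
T′ = 644 × 0.62^(1/4) = 571 K.

T_eq ≈ 571 K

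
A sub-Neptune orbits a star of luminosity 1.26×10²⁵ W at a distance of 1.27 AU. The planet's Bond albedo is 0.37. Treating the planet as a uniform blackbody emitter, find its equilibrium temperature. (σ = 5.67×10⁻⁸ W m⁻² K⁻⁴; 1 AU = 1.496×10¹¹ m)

T_eq ≈ 93.7 K

d = 1.27 AU = 1.90×10¹¹ m.
Flux: S = L/(4πd²) = 1.26×10²⁵/(4π×(1.90×10¹¹)²) = 27.8 W m⁻².
Energy balance: absorbed = emitted ⇒ πR²·S(1−A) = 4πR²·σT_eq⁴, so T_eq⁴ = S(1−A)/(4σ).
T_eq = [27.8 × 0.63 / (4 × 5.67×10⁻⁸)]^(1/4) = (7.72×10⁷)^(1/4) = 93.7 K.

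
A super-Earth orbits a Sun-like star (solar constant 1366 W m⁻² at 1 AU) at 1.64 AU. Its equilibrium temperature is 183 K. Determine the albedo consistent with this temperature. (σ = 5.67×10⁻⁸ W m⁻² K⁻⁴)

Flux at 1.64 AU: S = 1366/1.64² = 508 W m⁻².
From T_eq⁴ = S(1−A)/(4σ): 1−A = 4σT_eq⁴/S.
1−A = 4 × 5.67×10⁻⁸ × (183)⁴ / 508 = 0.501.

A ≈ 0.50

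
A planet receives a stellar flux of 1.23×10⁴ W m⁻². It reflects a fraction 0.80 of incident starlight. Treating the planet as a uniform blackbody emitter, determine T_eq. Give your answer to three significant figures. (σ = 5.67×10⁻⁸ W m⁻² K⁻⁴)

Energy balance: absorbed = emitted ⇒ πR²·S(1−A) = 4πR²·σT_eq⁴, so T_eq⁴ = S(1−A)/(4σ).
T_eq = [1.23×10⁴ × 0.20 / (4 × 5.67×10⁻⁸)]^(1/4) = (1.08×10¹⁰)^(1/4) = 323 K.

T_eq ≈ 323 K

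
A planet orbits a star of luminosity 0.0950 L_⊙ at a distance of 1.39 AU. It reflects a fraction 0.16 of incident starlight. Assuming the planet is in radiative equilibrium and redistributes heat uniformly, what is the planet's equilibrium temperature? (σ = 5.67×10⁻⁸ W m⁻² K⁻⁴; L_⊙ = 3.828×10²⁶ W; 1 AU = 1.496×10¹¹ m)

T_eq ≈ 125 K

d = 1.39 AU = 2.08×10¹¹ m.
L = 0.0950 × 3.828×10²⁶ = 3.64×10²⁵ W.
Flux: S = L/(4πd²) = 3.64×10²⁵/(4π×(2.08×10¹¹)²) = 66.9 W m⁻².
Energy balance: absorbed = emitted ⇒ πR²·S(1−A) = 4πR²·σT_eq⁴, so T_eq⁴ = S(1−A)/(4σ).
T_eq = [66.9 × 0.84 / (4 × 5.67×10⁻⁸)]^(1/4) = (2.48×10⁸)^(1/4) = 125 K.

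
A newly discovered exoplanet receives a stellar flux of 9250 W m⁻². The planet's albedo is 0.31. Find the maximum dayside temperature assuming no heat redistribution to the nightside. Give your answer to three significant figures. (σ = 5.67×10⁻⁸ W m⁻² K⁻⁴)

With no redistribution each surface element balances locally: S(1−A) = σT⁴.
T = [9250 × 0.69 / 5.67×10⁻⁸]^(1/4) = (1.13×10¹¹)^(1/4) = 579 K.

T_ss ≈ 579 K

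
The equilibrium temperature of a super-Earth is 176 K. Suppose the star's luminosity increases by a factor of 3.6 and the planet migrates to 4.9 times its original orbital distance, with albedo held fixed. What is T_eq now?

T_eq ∝ L^(1/4) · d^(−1/2).
T′ = 176 × 3.6^(1/4) / 4.9^(1/2) = 110 K.

T_eq ≈ 110 K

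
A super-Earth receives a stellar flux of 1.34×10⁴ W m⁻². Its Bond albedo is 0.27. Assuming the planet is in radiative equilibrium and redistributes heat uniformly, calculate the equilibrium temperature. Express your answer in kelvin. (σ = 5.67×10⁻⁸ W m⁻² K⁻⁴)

T_eq ≈ 456 K

Energy balance: absorbed = emitted ⇒ πR²·S(1−A) = 4πR²·σT_eq⁴, so T_eq⁴ = S(1−A)/(4σ).
T_eq = [1.34×10⁴ × 0.73 / (4 × 5.67×10⁻⁸)]^(1/4) = (4.31×10¹⁰)^(1/4) = 456 K.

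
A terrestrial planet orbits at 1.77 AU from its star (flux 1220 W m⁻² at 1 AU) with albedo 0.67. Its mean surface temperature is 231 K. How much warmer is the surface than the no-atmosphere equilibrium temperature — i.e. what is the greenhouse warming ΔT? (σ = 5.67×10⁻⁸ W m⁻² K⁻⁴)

S = 1220/1.77² = 389.4 W m⁻².
T_eq = [S(1−A)/(4σ)]^(1/4) = [389.4×0.33/(4×5.67×10⁻⁸)]^(1/4) = 154.3 K.
ΔT = T_surf − T_eq = 231 − 154.3.

ΔT ≈ 76.7 K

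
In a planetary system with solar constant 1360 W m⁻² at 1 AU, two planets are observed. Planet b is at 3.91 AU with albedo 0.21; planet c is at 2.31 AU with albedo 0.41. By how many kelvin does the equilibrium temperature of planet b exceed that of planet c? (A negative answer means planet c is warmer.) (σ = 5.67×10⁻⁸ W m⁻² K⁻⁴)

T_eq = [S₀(1−A)/(4σd²)]^(1/4), so T ∝ (1−A)^(1/4) / √d.
T₁ = [1360×0.79/(4×5.67×10⁻⁸×3.91²)]^(1/4) = 132.68 K.
T₂ = [1360×0.59/(4×5.67×10⁻⁸×2.31²)]^(1/4) = 160.47 K.

ΔT ≈ -27.8 K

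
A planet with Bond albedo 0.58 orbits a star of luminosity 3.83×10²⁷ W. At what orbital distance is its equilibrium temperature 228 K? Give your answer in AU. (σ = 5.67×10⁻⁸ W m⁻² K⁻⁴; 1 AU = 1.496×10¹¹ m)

From T_eq⁴ = L(1−A)/(16πσd²): d = √[L(1−A)/(16πσT_eq⁴)].
d = √[3.83×10²⁷ × 0.42 / (16π × 5.67×10⁻⁸ × (228)⁴)] = 4.57×10¹¹ m = 3.05 AU.

d ≈ 3.05 AU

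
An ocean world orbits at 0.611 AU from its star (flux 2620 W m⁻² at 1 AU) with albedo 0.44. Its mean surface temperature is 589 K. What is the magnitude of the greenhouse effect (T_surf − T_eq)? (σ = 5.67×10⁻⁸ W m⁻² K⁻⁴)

ΔT ≈ 226.2 K

S = 2620/0.611² = 7018 W m⁻².
T_eq = [S(1−A)/(4σ)]^(1/4) = [7018×0.56/(4×5.67×10⁻⁸)]^(1/4) = 362.8 K.
ΔT = T_surf − T_eq = 589 − 362.8.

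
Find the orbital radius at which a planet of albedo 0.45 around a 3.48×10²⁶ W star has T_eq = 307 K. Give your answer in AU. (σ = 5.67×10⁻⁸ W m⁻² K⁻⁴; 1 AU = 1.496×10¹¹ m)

From T_eq⁴ = L(1−A)/(16πσd²): d = √[L(1−A)/(16πσT_eq⁴)].
d = √[3.48×10²⁶ × 0.55 / (16π × 5.67×10⁻⁸ × (307)⁴)] = 8.69×10¹⁰ m = 0.581 AU.

d ≈ 0.581 AU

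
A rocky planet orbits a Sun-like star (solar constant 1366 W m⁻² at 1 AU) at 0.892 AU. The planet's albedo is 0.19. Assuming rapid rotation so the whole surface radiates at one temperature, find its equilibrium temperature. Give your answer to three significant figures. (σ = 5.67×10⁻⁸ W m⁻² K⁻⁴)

T_eq ≈ 280 K

Flux at 0.892 AU: S = 1366/0.892² = 1720 W m⁻².
Energy balance: absorbed = emitted ⇒ πR²·S(1−A) = 4πR²·σT_eq⁴, so T_eq⁴ = S(1−A)/(4σ).
T_eq = [1720 × 0.81 / (4 × 5.67×10⁻⁸)]^(1/4) = (6.13×10⁹)^(1/4) = 280 K.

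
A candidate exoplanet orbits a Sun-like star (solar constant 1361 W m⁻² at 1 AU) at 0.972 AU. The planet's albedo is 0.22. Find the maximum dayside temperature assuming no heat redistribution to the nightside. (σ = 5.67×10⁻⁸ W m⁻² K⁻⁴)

Flux at 0.972 AU: S = 1361/0.972² = 1440 W m⁻².
With no redistribution each surface element balances locally: S(1−A) = σT⁴.
T = [1440 × 0.78 / 5.67×10⁻⁸]^(1/4) = (1.98×10¹⁰)^(1/4) = 375 K.

T_ss ≈ 375 K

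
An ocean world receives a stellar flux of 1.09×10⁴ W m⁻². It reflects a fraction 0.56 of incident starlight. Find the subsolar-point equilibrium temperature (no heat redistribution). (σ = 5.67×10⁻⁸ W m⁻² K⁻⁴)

T_ss ≈ 539 K

At the subsolar point the surface absorbs S(1−A) and emits σT⁴ per unit area — no factor of 4, since only the local patch is in balance.
T = [1.09×10⁴ × 0.44 / 5.67×10⁻⁸]^(1/4) = (8.46×10¹⁰)^(1/4) = 539 K.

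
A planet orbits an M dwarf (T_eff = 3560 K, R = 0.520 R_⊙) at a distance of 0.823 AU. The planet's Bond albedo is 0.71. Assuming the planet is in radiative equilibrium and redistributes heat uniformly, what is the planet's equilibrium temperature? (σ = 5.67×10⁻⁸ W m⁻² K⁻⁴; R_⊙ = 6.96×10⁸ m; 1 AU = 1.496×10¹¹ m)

T_eq ≈ 100 K

R_⋆ = 0.520 × 6.96×10⁸ = 3.62×10⁸ m.
d = 0.823 AU = 1.23×10¹¹ m.
L = 4πR_⋆²σT_⋆⁴ = 4π(3.62×10⁸)² × 5.67×10⁻⁸ × (3560)⁴ = 1.50×10²⁵ W.
S = L/(4πd²) = 78.7 W m⁻².
Energy balance: absorbed = emitted ⇒ πR²·S(1−A) = 4πR²·σT_eq⁴, so T_eq⁴ = S(1−A)/(4σ).
T_eq = [78.7 × 0.29 / (4 × 5.67×10⁻⁸)]^(1/4) = (1.01×10⁸)^(1/4) = 100 K.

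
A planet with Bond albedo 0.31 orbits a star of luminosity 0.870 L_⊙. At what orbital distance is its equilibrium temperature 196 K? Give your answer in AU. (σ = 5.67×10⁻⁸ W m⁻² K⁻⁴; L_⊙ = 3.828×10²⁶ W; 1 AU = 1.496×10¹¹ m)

d ≈ 1.56 AU

L = 0.870 × 3.828×10²⁶ = 3.33×10²⁶ W.
From T_eq⁴ = L(1−A)/(16πσd²): d = √[L(1−A)/(16πσT_eq⁴)].
d = √[3.33×10²⁶ × 0.69 / (16π × 5.67×10⁻⁸ × (196)⁴)] = 2.34×10¹¹ m = 1.56 AU.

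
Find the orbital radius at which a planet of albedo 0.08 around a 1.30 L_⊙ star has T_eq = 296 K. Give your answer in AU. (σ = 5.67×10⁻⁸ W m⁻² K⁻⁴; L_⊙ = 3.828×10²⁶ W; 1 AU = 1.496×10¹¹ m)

L = 1.30 × 3.828×10²⁶ = 4.98×10²⁶ W.
From T_eq⁴ = L(1−A)/(16πσd²): d = √[L(1−A)/(16πσT_eq⁴)].
d = √[4.98×10²⁶ × 0.92 / (16π × 5.67×10⁻⁸ × (296)⁴)] = 1.45×10¹¹ m = 0.967 AU.

d ≈ 0.967 AU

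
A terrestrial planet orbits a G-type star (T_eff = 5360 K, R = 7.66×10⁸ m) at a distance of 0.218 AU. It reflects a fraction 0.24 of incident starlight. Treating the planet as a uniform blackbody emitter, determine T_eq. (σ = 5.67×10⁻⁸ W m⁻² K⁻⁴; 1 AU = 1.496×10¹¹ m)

T_eq ≈ 542 K

d = 0.218 AU = 3.26×10¹⁰ m.
L = 4πR_⋆²σT_⋆⁴ = 4π(7.66×10⁸)² × 5.67×10⁻⁸ × (5360)⁴ = 3.45×10²⁶ W.
S = L/(4πd²) = 2.58×10⁴ W m⁻².
Energy balance: absorbed = emitted ⇒ πR²·S(1−A) = 4πR²·σT_eq⁴, so T_eq⁴ = S(1−A)/(4σ).
T_eq = [2.58×10⁴ × 0.76 / (4 × 5.67×10⁻⁸)]^(1/4) = (8.65×10¹⁰)^(1/4) = 542 K.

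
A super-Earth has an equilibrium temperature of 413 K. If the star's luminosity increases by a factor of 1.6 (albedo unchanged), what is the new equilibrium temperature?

T_eq ≈ 464 K

T_eq ∝ L^(1/4) · d^(−1/2).
T′ = 413 × 1.6^(1/4) = 464 K.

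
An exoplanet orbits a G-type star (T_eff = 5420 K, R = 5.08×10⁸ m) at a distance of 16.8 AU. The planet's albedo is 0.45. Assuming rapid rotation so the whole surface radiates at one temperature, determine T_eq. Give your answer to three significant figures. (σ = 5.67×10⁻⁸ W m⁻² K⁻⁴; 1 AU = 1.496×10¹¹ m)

T_eq ≈ 46.9 K

d = 16.8 AU = 2.51×10¹² m.
L = 4πR_⋆²σT_⋆⁴ = 4π(5.08×10⁸)² × 5.67×10⁻⁸ × (5420)⁴ = 1.59×10²⁶ W.
S = L/(4πd²) = 2.00 W m⁻².
Energy balance: absorbed = emitted ⇒ πR²·S(1−A) = 4πR²·σT_eq⁴, so T_eq⁴ = S(1−A)/(4σ).
T_eq = [2.00 × 0.55 / (4 × 5.67×10⁻⁸)]^(1/4) = (4.85×10⁶)^(1/4) = 46.9 K.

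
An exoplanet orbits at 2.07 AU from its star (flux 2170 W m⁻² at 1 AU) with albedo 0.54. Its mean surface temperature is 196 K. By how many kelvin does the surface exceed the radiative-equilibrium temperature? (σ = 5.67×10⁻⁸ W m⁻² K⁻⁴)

ΔT ≈ 17.0 K

S = 2170/2.07² = 506.4 W m⁻².
T_eq = [S(1−A)/(4σ)]^(1/4) = [506.4×0.46/(4×5.67×10⁻⁸)]^(1/4) = 179.0 K.
ΔT = T_surf − T_eq = 196 − 179.0.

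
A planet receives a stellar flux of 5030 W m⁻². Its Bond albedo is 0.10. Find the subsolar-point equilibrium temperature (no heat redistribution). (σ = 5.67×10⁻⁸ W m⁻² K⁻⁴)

At the subsolar point the surface absorbs S(1−A) and emits σT⁴ per unit area — no factor of 4, since only the local patch is in balance.
T = [5030 × 0.90 / 5.67×10⁻⁸]^(1/4) = (7.98×10¹⁰)^(1/4) = 532 K.

T_ss ≈ 532 K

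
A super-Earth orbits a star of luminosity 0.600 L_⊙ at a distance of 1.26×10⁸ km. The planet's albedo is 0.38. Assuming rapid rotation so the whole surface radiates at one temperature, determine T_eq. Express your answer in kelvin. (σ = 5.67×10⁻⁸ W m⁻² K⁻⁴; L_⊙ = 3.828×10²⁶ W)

T_eq ≈ 237 K

d = 1.26×10⁸ km = 1.26×10¹¹ m.
L = 0.600 × 3.828×10²⁶ = 2.30×10²⁶ W.
Flux: S = L/(4πd²) = 2.30×10²⁶/(4π×(1.26×10¹¹)²) = 1150 W m⁻².
Energy balance: absorbed = emitted ⇒ πR²·S(1−A) = 4πR²·σT_eq⁴, so T_eq⁴ = S(1−A)/(4σ).
T_eq = [1150 × 0.62 / (4 × 5.67×10⁻⁸)]^(1/4) = (3.15×10⁹)^(1/4) = 237 K.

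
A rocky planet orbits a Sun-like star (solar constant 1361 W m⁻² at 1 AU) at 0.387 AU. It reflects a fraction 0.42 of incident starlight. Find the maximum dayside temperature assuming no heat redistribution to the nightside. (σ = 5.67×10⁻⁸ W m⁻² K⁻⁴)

Flux at 0.387 AU: S = 1361/0.387² = 9090 W m⁻².
With no redistribution each surface element balances locally: S(1−A) = σT⁴.
T = [9090 × 0.58 / 5.67×10⁻⁸]^(1/4) = (9.30×10¹⁰)^(1/4) = 552 K.

T_ss ≈ 552 K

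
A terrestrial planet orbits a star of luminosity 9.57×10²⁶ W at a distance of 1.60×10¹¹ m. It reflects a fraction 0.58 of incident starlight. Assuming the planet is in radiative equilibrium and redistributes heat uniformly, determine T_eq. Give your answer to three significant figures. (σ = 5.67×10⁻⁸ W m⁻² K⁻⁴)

T_eq ≈ 272 K

Flux: S = L/(4πd²) = 9.57×10²⁶/(4π×(1.60×10¹¹)²) = 2970 W m⁻².
Energy balance: absorbed = emitted ⇒ πR²·S(1−A) = 4πR²·σT_eq⁴, so T_eq⁴ = S(1−A)/(4σ).
T_eq = [2970 × 0.42 / (4 × 5.67×10⁻⁸)]^(1/4) = (5.51×10⁹)^(1/4) = 272 K.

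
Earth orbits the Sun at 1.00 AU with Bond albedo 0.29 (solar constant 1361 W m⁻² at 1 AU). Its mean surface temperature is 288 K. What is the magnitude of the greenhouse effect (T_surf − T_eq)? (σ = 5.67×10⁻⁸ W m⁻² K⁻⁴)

ΔT ≈ 32.5 K

S = 1361/1.00² = 1361 W m⁻².
T_eq = [S(1−A)/(4σ)]^(1/4) = [1361×0.71/(4×5.67×10⁻⁸)]^(1/4) = 255.5 K.
ΔT = T_surf − T_eq = 288 − 255.5.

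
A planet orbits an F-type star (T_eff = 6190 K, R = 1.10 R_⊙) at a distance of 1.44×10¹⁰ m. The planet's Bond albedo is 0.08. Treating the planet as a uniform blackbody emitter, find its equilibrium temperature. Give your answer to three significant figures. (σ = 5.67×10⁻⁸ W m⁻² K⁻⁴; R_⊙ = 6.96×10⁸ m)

T_eq ≈ 988 K

R_⋆ = 1.10 × 6.96×10⁸ = 7.66×10⁸ m.
L = 4πR_⋆²σT_⋆⁴ = 4π(7.66×10⁸)² × 5.67×10⁻⁸ × (6190)⁴ = 6.13×10²⁶ W.
S = L/(4πd²) = 2.35×10⁵ W m⁻².
Energy balance: absorbed = emitted ⇒ πR²·S(1−A) = 4πR²·σT_eq⁴, so T_eq⁴ = S(1−A)/(4σ).
T_eq = [2.35×10⁵ × 0.92 / (4 × 5.67×10⁻⁸)]^(1/4) = (9.54×10¹¹)^(1/4) = 988 K.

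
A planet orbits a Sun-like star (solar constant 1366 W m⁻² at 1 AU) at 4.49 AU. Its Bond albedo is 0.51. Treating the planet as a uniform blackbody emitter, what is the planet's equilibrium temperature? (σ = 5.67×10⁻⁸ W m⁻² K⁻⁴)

Flux at 4.49 AU: S = 1366/4.49² = 67.8 W m⁻².
Energy balance: absorbed = emitted ⇒ πR²·S(1−A) = 4πR²·σT_eq⁴, so T_eq⁴ = S(1−A)/(4σ).
T_eq = [67.8 × 0.49 / (4 × 5.67×10⁻⁸)]^(1/4) = (1.46×10⁸)^(1/4) = 110 K.

T_eq ≈ 110 K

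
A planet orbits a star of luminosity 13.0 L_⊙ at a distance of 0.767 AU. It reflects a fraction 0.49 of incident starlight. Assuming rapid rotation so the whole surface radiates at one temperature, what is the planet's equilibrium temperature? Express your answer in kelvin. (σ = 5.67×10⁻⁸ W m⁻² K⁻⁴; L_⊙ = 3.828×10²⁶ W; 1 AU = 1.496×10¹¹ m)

d = 0.767 AU = 1.15×10¹¹ m.
L = 13.0 × 3.828×10²⁶ = 4.98×10²⁷ W.
Flux: S = L/(4πd²) = 4.98×10²⁷/(4π×(1.15×10¹¹)²) = 3.01×10⁴ W m⁻².
Energy balance: absorbed = emitted ⇒ πR²·S(1−A) = 4πR²·σT_eq⁴, so T_eq⁴ = S(1−A)/(4σ).
T_eq = [3.01×10⁴ × 0.51 / (4 × 5.67×10⁻⁸)]^(1/4) = (6.76×10¹⁰)^(1/4) = 510 K.

T_eq ≈ 510 K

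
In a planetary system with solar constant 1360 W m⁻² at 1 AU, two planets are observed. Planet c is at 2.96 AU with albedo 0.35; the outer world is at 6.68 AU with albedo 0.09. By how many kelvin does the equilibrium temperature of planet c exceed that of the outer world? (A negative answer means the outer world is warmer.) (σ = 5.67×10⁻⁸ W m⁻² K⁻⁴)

T_eq = [S₀(1−A)/(4σd²)]^(1/4), so T ∝ (1−A)^(1/4) / √d.
T₁ = [1360×0.65/(4×5.67×10⁻⁸×2.96²)]^(1/4) = 145.23 K.
T₂ = [1360×0.91/(4×5.67×10⁻⁸×6.68²)]^(1/4) = 105.16 K.

ΔT ≈ 40.1 K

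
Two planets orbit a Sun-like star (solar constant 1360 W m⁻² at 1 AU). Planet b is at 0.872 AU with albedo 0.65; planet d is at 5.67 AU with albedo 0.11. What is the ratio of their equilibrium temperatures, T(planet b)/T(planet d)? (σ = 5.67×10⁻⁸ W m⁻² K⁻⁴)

T_eq = [S₀(1−A)/(4σd²)]^(1/4), so T ∝ (1−A)^(1/4) / √d.
T₁ = [1360×0.35/(4×5.67×10⁻⁸×0.872²)]^(1/4) = 229.21 K.
T₂ = [1360×0.89/(4×5.67×10⁻⁸×5.67²)]^(1/4) = 113.51 K.

T₁/T₂ ≈ 2.019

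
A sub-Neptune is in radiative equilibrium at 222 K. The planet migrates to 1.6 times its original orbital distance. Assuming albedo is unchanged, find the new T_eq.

T_eq ≈ 176 K

T_eq ∝ L^(1/4) · d^(−1/2).
T′ = 222 / 1.6^(1/2) = 176 K.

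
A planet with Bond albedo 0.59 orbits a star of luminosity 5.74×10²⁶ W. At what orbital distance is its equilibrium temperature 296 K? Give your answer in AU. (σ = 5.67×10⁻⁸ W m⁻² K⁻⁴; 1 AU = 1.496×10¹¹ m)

From T_eq⁴ = L(1−A)/(16πσd²): d = √[L(1−A)/(16πσT_eq⁴)].
d = √[5.74×10²⁶ × 0.41 / (16π × 5.67×10⁻⁸ × (296)⁴)] = 1.04×10¹¹ m = 0.693 AU.

d ≈ 0.693 AU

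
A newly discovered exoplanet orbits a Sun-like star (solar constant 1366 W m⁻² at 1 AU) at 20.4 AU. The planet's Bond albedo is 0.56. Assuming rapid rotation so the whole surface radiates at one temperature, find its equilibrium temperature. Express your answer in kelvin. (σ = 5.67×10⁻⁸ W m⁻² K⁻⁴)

Flux at 20.4 AU: S = 1366/20.4² = 3.28 W m⁻².
Energy balance: absorbed = emitted ⇒ πR²·S(1−A) = 4πR²·σT_eq⁴, so T_eq⁴ = S(1−A)/(4σ).
T_eq = [3.28 × 0.44 / (4 × 5.67×10⁻⁸)]^(1/4) = (6.37×10⁶)^(1/4) = 50.2 K.

T_eq ≈ 50.2 K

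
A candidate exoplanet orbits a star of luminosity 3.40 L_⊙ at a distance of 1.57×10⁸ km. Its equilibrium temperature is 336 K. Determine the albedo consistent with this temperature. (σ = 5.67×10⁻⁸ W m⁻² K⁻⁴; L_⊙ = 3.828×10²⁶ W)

d = 1.57×10⁸ km = 1.57×10¹¹ m.
L = 3.40 × 3.828×10²⁶ = 1.30×10²⁷ W.
Flux: S = L/(4πd²) = 1.30×10²⁷/(4π×(1.57×10¹¹)²) = 4200 W m⁻².
From T_eq⁴ = S(1−A)/(4σ): 1−A = 4σT_eq⁴/S.
1−A = 4 × 5.67×10⁻⁸ × (336)⁴ / 4200 = 0.688.

A ≈ 0.31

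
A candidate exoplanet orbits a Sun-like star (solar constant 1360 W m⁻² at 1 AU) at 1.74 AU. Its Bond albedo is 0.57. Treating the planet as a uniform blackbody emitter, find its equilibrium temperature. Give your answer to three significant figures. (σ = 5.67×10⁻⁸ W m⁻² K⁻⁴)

Flux at 1.74 AU: S = 1360/1.74² = 449 W m⁻².
Energy balance: absorbed = emitted ⇒ πR²·S(1−A) = 4πR²·σT_eq⁴, so T_eq⁴ = S(1−A)/(4σ).
T_eq = [449 × 0.43 / (4 × 5.67×10⁻⁸)]^(1/4) = (8.52×10⁸)^(1/4) = 171 K.

T_eq ≈ 171 K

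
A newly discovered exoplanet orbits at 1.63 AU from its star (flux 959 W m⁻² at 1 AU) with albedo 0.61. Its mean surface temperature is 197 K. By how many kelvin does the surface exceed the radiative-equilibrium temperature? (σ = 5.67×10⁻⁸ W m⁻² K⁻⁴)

ΔT ≈ 39.2 K

S = 959/1.63² = 360.9 W m⁻².
T_eq = [S(1−A)/(4σ)]^(1/4) = [360.9×0.39/(4×5.67×10⁻⁸)]^(1/4) = 157.8 K.
ΔT = T_surf − T_eq = 197 − 157.8.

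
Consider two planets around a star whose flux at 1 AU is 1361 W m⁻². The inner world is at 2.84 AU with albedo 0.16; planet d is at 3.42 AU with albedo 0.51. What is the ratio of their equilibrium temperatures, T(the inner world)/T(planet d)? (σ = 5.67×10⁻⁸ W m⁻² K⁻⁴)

T₁/T₂ ≈ 1.256

T_eq = [S₀(1−A)/(4σd²)]^(1/4), so T ∝ (1−A)^(1/4) / √d.
T₁ = [1361×0.84/(4×5.67×10⁻⁸×2.84²)]^(1/4) = 158.11 K.
T₂ = [1361×0.49/(4×5.67×10⁻⁸×3.42²)]^(1/4) = 125.92 K.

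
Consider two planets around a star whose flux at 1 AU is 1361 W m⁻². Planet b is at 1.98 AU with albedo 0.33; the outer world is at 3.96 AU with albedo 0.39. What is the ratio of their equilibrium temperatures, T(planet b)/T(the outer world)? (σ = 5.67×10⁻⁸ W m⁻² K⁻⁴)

T_eq = [S₀(1−A)/(4σd²)]^(1/4), so T ∝ (1−A)^(1/4) / √d.
T₁ = [1361×0.67/(4×5.67×10⁻⁸×1.98²)]^(1/4) = 178.95 K.
T₂ = [1361×0.61/(4×5.67×10⁻⁸×3.96²)]^(1/4) = 123.61 K.

T₁/T₂ ≈ 1.448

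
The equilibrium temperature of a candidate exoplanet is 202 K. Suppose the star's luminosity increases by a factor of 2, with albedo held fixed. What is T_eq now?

T_eq ≈ 240 K

T_eq ∝ L^(1/4) · d^(−1/2).
T′ = 202 × 2^(1/4) = 240 K.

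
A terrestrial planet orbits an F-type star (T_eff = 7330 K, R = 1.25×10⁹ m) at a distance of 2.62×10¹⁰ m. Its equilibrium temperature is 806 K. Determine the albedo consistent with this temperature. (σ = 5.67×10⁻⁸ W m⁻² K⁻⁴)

L = 4πR_⋆²σT_⋆⁴ = 4π(1.25×10⁹)² × 5.67×10⁻⁸ × (7330)⁴ = 3.21×10²⁷ W.
S = L/(4πd²) = 3.73×10⁵ W m⁻².
From T_eq⁴ = S(1−A)/(4σ): 1−A = 4σT_eq⁴/S.
1−A = 4 × 5.67×10⁻⁸ × (806)⁴ / 3.73×10⁵ = 0.257.

A ≈ 0.74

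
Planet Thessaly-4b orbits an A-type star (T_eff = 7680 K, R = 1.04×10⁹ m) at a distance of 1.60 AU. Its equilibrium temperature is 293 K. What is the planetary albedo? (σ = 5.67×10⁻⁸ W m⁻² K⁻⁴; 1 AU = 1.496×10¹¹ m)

d = 1.60 AU = 2.39×10¹¹ m.
L = 4πR_⋆²σT_⋆⁴ = 4π(1.04×10⁹)² × 5.67×10⁻⁸ × (7680)⁴ = 2.68×10²⁷ W.
S = L/(4πd²) = 3720 W m⁻².
From T_eq⁴ = S(1−A)/(4σ): 1−A = 4σT_eq⁴/S.
1−A = 4 × 5.67×10⁻⁸ × (293)⁴ / 3720 = 0.449.

A ≈ 0.55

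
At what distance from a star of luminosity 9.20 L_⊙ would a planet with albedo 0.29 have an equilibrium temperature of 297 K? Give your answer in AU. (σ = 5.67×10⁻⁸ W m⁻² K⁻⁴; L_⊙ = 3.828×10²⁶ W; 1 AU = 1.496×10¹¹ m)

d ≈ 2.24 AU

L = 9.20 × 3.828×10²⁶ = 3.52×10²⁷ W.
From T_eq⁴ = L(1−A)/(16πσd²): d = √[L(1−A)/(16πσT_eq⁴)].
d = √[3.52×10²⁷ × 0.71 / (16π × 5.67×10⁻⁸ × (297)⁴)] = 3.36×10¹¹ m = 2.24 AU.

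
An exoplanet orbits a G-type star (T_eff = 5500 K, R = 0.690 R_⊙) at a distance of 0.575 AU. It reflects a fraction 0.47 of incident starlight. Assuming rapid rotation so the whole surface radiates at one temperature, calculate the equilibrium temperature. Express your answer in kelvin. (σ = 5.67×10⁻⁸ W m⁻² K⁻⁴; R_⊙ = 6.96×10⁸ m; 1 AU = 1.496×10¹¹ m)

R_⋆ = 0.690 × 6.96×10⁸ = 4.80×10⁸ m.
d = 0.575 AU = 8.60×10¹⁰ m.
L = 4πR_⋆²σT_⋆⁴ = 4π(4.80×10⁸)² × 5.67×10⁻⁸ × (5500)⁴ = 1.50×10²⁶ W.
S = L/(4πd²) = 1620 W m⁻².
Energy balance: absorbed = emitted ⇒ πR²·S(1−A) = 4πR²·σT_eq⁴, so T_eq⁴ = S(1−A)/(4σ).
T_eq = [1620 × 0.53 / (4 × 5.67×10⁻⁸)]^(1/4) = (3.78×10⁹)^(1/4) = 248 K.

T_eq ≈ 248 K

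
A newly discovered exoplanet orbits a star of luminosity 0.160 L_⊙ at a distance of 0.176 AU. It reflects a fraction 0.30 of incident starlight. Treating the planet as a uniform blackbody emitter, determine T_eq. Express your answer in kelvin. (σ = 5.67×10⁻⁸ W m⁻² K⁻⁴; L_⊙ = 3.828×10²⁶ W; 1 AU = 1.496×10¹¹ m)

T_eq ≈ 384 K

d = 0.176 AU = 2.63×10¹⁰ m.
L = 0.160 × 3.828×10²⁶ = 6.12×10²⁵ W.
Flux: S = L/(4πd²) = 6.12×10²⁵/(4π×(2.63×10¹⁰)²) = 7030 W m⁻².
Energy balance: absorbed = emitted ⇒ πR²·S(1−A) = 4πR²·σT_eq⁴, so T_eq⁴ = S(1−A)/(4σ).
T_eq = [7030 × 0.70 / (4 × 5.67×10⁻⁸)]^(1/4) = (2.17×10¹⁰)^(1/4) = 384 K.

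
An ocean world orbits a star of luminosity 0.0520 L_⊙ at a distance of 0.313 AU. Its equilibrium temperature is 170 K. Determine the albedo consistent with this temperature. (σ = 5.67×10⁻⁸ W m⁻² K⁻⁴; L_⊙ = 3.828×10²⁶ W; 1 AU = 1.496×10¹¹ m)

A ≈ 0.74

d = 0.313 AU = 4.68×10¹⁰ m.
L = 0.0520 × 3.828×10²⁶ = 1.99×10²⁵ W.
Flux: S = L/(4πd²) = 1.99×10²⁵/(4π×(4.68×10¹⁰)²) = 722 W m⁻².
From T_eq⁴ = S(1−A)/(4σ): 1−A = 4σT_eq⁴/S.
1−A = 4 × 5.67×10⁻⁸ × (170)⁴ / 722 = 0.262.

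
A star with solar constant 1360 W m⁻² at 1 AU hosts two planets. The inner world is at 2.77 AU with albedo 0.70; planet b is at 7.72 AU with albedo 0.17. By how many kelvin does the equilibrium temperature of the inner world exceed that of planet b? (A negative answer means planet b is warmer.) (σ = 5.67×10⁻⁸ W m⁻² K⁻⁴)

ΔT ≈ 28.1 K

T_eq = [S₀(1−A)/(4σd²)]^(1/4), so T ∝ (1−A)^(1/4) / √d.
T₁ = [1360×0.30/(4×5.67×10⁻⁸×2.77²)]^(1/4) = 123.74 K.
T₂ = [1360×0.83/(4×5.67×10⁻⁸×7.72²)]^(1/4) = 95.59 K.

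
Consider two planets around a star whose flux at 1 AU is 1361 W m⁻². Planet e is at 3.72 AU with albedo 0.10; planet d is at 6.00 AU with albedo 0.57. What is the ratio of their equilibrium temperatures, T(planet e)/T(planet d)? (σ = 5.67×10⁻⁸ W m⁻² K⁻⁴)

T₁/T₂ ≈ 1.528

T_eq = [S₀(1−A)/(4σd²)]^(1/4), so T ∝ (1−A)^(1/4) / √d.
T₁ = [1361×0.90/(4×5.67×10⁻⁸×3.72²)]^(1/4) = 140.55 K.
T₂ = [1361×0.43/(4×5.67×10⁻⁸×6.00²)]^(1/4) = 92.01 K.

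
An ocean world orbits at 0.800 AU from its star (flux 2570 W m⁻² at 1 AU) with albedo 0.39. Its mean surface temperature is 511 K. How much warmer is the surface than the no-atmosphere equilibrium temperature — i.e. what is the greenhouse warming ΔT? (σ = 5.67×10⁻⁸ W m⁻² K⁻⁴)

S = 2570/0.800² = 4016 W m⁻².
T_eq = [S(1−A)/(4σ)]^(1/4) = [4016×0.61/(4×5.67×10⁻⁸)]^(1/4) = 322.4 K.
ΔT = T_surf − T_eq = 511 − 322.4.

ΔT ≈ 188.6 K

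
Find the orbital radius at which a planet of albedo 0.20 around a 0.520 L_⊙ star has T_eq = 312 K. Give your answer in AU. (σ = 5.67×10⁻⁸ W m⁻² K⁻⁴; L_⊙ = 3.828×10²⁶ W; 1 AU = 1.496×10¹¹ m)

d ≈ 0.513 AU

L = 0.520 × 3.828×10²⁶ = 1.99×10²⁶ W.
From T_eq⁴ = L(1−A)/(16πσd²): d = √[L(1−A)/(16πσT_eq⁴)].
d = √[1.99×10²⁶ × 0.80 / (16π × 5.67×10⁻⁸ × (312)⁴)] = 7.68×10¹⁰ m = 0.513 AU.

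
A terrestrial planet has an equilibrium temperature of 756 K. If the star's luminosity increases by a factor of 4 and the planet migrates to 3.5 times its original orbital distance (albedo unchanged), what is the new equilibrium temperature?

T_eq ∝ L^(1/4) · d^(−1/2).
T′ = 756 × 4^(1/4) / 3.5^(1/2) = 571 K.

T_eq ≈ 571 K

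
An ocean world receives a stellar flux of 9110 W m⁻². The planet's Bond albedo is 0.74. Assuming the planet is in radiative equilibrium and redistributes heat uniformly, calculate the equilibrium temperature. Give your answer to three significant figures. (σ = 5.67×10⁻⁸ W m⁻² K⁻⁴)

T_eq ≈ 320 K

Energy balance: absorbed = emitted ⇒ πR²·S(1−A) = 4πR²·σT_eq⁴, so T_eq⁴ = S(1−A)/(4σ).
T_eq = [9110 × 0.26 / (4 × 5.67×10⁻⁸)]^(1/4) = (1.04×10¹⁰)^(1/4) = 320 K.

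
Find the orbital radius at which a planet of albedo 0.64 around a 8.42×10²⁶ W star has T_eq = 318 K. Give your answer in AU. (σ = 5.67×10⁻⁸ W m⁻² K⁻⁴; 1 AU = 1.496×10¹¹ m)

d ≈ 0.682 AU

From T_eq⁴ = L(1−A)/(16πσd²): d = √[L(1−A)/(16πσT_eq⁴)].
d = √[8.42×10²⁶ × 0.36 / (16π × 5.67×10⁻⁸ × (318)⁴)] = 1.02×10¹¹ m = 0.682 AU.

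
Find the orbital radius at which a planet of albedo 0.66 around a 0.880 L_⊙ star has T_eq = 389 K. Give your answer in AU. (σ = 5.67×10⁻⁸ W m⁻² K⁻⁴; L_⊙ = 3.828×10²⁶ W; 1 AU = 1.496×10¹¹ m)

L = 0.880 × 3.828×10²⁶ = 3.37×10²⁶ W.
From T_eq⁴ = L(1−A)/(16πσd²): d = √[L(1−A)/(16πσT_eq⁴)].
d = √[3.37×10²⁶ × 0.34 / (16π × 5.67×10⁻⁸ × (389)⁴)] = 4.19×10¹⁰ m = 0.280 AU.

d ≈ 0.280 AU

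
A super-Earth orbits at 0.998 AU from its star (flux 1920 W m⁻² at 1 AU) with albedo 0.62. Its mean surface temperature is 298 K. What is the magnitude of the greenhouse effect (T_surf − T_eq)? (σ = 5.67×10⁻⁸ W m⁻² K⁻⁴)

ΔT ≈ 59.6 K

S = 1920/0.998² = 1928 W m⁻².
T_eq = [S(1−A)/(4σ)]^(1/4) = [1928×0.38/(4×5.67×10⁻⁸)]^(1/4) = 238.4 K.
ΔT = T_surf − T_eq = 298 − 238.4.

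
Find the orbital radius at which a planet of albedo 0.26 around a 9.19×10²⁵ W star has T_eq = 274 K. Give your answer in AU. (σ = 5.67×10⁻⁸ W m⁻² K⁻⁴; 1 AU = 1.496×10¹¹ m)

From T_eq⁴ = L(1−A)/(16πσd²): d = √[L(1−A)/(16πσT_eq⁴)].
d = √[9.19×10²⁵ × 0.74 / (16π × 5.67×10⁻⁸ × (274)⁴)] = 6.51×10¹⁰ m = 0.435 AU.

d ≈ 0.435 AU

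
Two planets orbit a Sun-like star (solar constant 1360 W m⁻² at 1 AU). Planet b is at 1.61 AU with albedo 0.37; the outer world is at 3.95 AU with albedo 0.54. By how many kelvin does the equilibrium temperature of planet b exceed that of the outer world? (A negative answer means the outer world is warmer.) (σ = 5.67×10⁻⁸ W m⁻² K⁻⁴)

ΔT ≈ 80.1 K

T_eq = [S₀(1−A)/(4σd²)]^(1/4), so T ∝ (1−A)^(1/4) / √d.
T₁ = [1360×0.63/(4×5.67×10⁻⁸×1.61²)]^(1/4) = 195.39 K.
T₂ = [1360×0.46/(4×5.67×10⁻⁸×3.95²)]^(1/4) = 115.31 K.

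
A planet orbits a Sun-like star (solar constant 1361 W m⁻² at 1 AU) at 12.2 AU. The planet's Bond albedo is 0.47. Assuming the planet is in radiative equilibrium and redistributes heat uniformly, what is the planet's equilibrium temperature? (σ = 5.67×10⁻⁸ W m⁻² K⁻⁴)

T_eq ≈ 68.0 K

Flux at 12.2 AU: S = 1361/12.2² = 9.14 W m⁻².
Energy balance: absorbed = emitted ⇒ πR²·S(1−A) = 4πR²·σT_eq⁴, so T_eq⁴ = S(1−A)/(4σ).
T_eq = [9.14 × 0.53 / (4 × 5.67×10⁻⁸)]^(1/4) = (2.14×10⁷)^(1/4) = 68.0 K.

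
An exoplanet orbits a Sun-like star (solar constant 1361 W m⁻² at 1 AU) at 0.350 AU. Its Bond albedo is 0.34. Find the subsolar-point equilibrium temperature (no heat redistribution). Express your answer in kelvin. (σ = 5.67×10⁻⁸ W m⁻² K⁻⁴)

T_ss ≈ 600 K

Flux at 0.350 AU: S = 1361/0.350² = 1.11×10⁴ W m⁻².
At the subsolar point the surface absorbs S(1−A) and emits σT⁴ per unit area — no factor of 4, since only the local patch is in balance.
T = [1.11×10⁴ × 0.66 / 5.67×10⁻⁸]^(1/4) = (1.29×10¹¹)^(1/4) = 600 K.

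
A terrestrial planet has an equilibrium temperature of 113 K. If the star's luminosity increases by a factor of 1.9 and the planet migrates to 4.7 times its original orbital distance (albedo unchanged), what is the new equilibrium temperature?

T_eq ∝ L^(1/4) · d^(−1/2).
T′ = 113 × 1.9^(1/4) / 4.7^(1/2) = 61.2 K.

T_eq ≈ 61.2 K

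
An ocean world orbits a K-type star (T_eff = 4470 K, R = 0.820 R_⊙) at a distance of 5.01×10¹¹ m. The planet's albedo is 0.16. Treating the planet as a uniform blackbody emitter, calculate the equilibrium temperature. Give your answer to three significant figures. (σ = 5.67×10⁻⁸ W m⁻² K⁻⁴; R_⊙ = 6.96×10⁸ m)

T_eq ≈ 102 K

R_⋆ = 0.820 × 6.96×10⁸ = 5.71×10⁸ m.
L = 4πR_⋆²σT_⋆⁴ = 4π(5.71×10⁸)² × 5.67×10⁻⁸ × (4470)⁴ = 9.27×10²⁵ W.
S = L/(4πd²) = 29.4 W m⁻².
Energy balance: absorbed = emitted ⇒ πR²·S(1−A) = 4πR²·σT_eq⁴, so T_eq⁴ = S(1−A)/(4σ).
T_eq = [29.4 × 0.84 / (4 × 5.67×10⁻⁸)]^(1/4) = (1.09×10⁸)^(1/4) = 102 K.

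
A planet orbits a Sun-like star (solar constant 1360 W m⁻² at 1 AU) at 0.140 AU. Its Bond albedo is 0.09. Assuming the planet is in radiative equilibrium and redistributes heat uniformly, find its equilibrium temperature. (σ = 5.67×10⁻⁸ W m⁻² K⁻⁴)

T_eq ≈ 726 K

Flux at 0.140 AU: S = 1360/0.140² = 6.94×10⁴ W m⁻².
Energy balance: absorbed = emitted ⇒ πR²·S(1−A) = 4πR²·σT_eq⁴, so T_eq⁴ = S(1−A)/(4σ).
T_eq = [6.94×10⁴ × 0.91 / (4 × 5.67×10⁻⁸)]^(1/4) = (2.78×10¹¹)^(1/4) = 726 K.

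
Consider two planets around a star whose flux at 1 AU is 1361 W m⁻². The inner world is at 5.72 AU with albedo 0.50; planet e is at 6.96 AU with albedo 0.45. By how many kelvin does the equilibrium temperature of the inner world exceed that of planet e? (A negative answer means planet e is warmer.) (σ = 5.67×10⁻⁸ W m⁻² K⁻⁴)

ΔT ≈ 7.0 K

T_eq = [S₀(1−A)/(4σd²)]^(1/4), so T ∝ (1−A)^(1/4) / √d.
T₁ = [1361×0.50/(4×5.67×10⁻⁸×5.72²)]^(1/4) = 97.86 K.
T₂ = [1361×0.55/(4×5.67×10⁻⁸×6.96²)]^(1/4) = 90.85 K.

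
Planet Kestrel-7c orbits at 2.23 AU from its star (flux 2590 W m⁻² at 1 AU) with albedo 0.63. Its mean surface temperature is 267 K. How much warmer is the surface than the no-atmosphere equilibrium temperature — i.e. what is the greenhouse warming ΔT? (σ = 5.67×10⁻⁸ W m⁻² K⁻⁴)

ΔT ≈ 96.3 K

S = 2590/2.23² = 520.8 W m⁻².
T_eq = [S(1−A)/(4σ)]^(1/4) = [520.8×0.37/(4×5.67×10⁻⁸)]^(1/4) = 170.7 K.
ΔT = T_surf − T_eq = 267 − 170.7.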